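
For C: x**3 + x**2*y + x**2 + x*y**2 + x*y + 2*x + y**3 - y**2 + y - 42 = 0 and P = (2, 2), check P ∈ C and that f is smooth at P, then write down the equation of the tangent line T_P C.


Tangent line at P: 32*x + 23*y - 110 = 0.

Step 1: f(2, 2) = 0, so P lies on C.
Step 2: partial derivatives
  f_x(x, y) = 3*x**2 + 2*x*y + 2*x + y**2 + y + 2, f_y(x, y) = x**2 + 2*x*y + x + 3*y**2 - 2*y + 1.
  f_x(P) = 32, f_y(P) = 23 (gradient nonzero, so P is smooth).
Step 3: tangent line at P: 32·(x − 2) + 23·(y − 2) = 0.
Expanding: 32*x + 23*y - 110 = 0.


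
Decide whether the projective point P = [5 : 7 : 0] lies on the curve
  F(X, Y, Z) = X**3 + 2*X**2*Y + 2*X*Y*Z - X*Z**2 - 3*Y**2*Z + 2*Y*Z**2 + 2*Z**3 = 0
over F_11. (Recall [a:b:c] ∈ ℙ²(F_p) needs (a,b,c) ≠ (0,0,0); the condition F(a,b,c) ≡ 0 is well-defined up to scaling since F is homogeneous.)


F(5,7,0) ≡ 2 (mod 11); P is NOT on the curve.

Evaluate F(5, 7, 0) term-by-term (mod 11).
  X**3 ↦ 1·125·1·1 = 125
  2*X**2*Y ↦ 2·25·7·1 = 350
  2*X*Y*Z ↦ 2·5·7·0 = 0
  -X*Z**2 ↦ -1·5·1·0 = 0
  -3*Y**2*Z ↦ -3·1·49·0 = 0
  2*Y*Z**2 ↦ 2·1·7·0 = 0
  2*Z**3 ↦ 2·1·1·0 = 0
Sum: F(5, 7, 0) = (125) + (350) + (0) + (0) + (0) + (0) + (0) = 475.
Reducing mod 11: 475 ≡ 2 (mod 11).
Since F(a, b, c) ≡ 2 ≠ 0 (mod 11), P does NOT lie on the curve.


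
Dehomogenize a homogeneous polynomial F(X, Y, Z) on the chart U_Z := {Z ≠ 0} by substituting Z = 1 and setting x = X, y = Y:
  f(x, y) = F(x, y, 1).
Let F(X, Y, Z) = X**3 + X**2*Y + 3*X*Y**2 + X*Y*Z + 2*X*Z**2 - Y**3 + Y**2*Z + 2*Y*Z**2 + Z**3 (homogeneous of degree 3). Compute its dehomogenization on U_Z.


f(x, y) = x**3 + x**2*y + 3*x*y**2 + x*y + 2*x - y**3 + y**2 + 2*y + 1

On U_Z we set Z = 1. Each monomial c·X^i·Y^j·Z^k in F becomes c·x^i·y^j·1^k = c·x^i·y^j.
Substituting Z = 1: F(X, Y, 1) = x**3 + x**2*y + 3*x*y**2 + x*y + 2*x - y**3 + y**2 + 2*y + 1.
Note: deg(f) ≤ deg(F) = 3; strict inequality happens when F is divisible by Z (lost terms).


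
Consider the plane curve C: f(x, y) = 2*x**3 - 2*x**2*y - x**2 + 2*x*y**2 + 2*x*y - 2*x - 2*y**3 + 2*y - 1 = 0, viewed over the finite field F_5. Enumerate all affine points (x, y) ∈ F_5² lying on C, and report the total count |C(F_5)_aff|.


Affine F_5-points: {(1, 1), (1, 4), (2, 4), (4, 2), (4, 3), (4, 4)}; count = 6.

For each of the 25 pairs (x, y) ∈ F_5², evaluate f(x, y) mod 5. Record the zeros.
  x = 0: [0↦4, 1↦4, 2↦2, 3↦1, 4↦4]  zeros at y ∈ ∅
  x = 1: [0↦3, 1↦0, 2↦4, 3↦3, 4↦0]  zeros at y ∈ {1, 4}
  x = 2: [0↦2, 1↦2, 2↦3, 3↦3, 4↦0]  zeros at y ∈ {4}
  x = 3: [0↦3, 1↦2, 2↦1, 3↦3, 4↦1]  zeros at y ∈ ∅
  x = 4: [0↦3, 1↦2, 2↦0, 3↦0, 4↦0]  zeros at y ∈ {2, 3, 4}
Collecting zeros: affine points = {(1, 1), (1, 4), (2, 4), (4, 2), (4, 3), (4, 4)}.
Total count |C(F_5)_aff| = 6.


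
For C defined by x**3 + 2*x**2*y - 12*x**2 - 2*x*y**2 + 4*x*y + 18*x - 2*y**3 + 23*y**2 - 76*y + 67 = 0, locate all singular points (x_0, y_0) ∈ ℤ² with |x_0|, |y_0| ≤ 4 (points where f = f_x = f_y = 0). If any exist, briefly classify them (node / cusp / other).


Singular points: {(2, 3)}; classification: cusp.

Compute partial derivatives:
  f_x = 3*x**2 + 4*x*y - 24*x - 2*y**2 + 4*y + 18.
  f_y = 2*x**2 - 4*x*y + 4*x - 6*y**2 + 46*y - 76.
Scan x_0 ∈ {−4, ..., 4}. For each x_0, f_y(x_0, y) is a polynomial in y; find its integer roots y ∈ {−4, ..., 4}, then test f_x and f at those candidates.
  x = -4: f_y(-4, y) = -6*y**2 + 62*y - 60; no integer root y with |y| ≤ 4.
  x = -3: f_y(-3, y) = -6*y**2 + 58*y - 70; no integer root y with |y| ≤ 4.
  x = -2: f_y(-2, y) = -6*y**2 + 54*y - 76; no integer root y with |y| ≤ 4.
  x = -1: f_y(-1, y) = -6*y**2 + 50*y - 78; no integer root y with |y| ≤ 4.
  x = 0: f_y(0, y) = -6*y**2 + 46*y - 76; no integer root y with |y| ≤ 4.
  x = 1: f_y(1, y) = -6*y**2 + 42*y - 70; no integer root y with |y| ≤ 4.
  x = 2: f_y(2, y) = -6*y**2 + 38*y - 60; vanishes at y ∈ {3}. (2, 3): f_x = 0, f = 0 — SINGULAR.
  x = 3: f_y(3, y) = -6*y**2 + 34*y - 46; no integer root y with |y| ≤ 4.
  x = 4: f_y(4, y) = -6*y**2 + 30*y - 28; no integer root y with |y| ≤ 4.
Only singular point on the grid: (2, 3).
Classify: substitute x = 2 + u, y = 3 + v and expand: f = u**3 + 2*u**2*v - 2*u*v**2 - 2*v**3 + v**2.
No constant or linear terms (consistent with a singular point). Quadratic part: v**2. Cubic part: u**3 + 2*u**2*v - 2*u*v**2 - 2*v**3.
The quadratic part v**2 is a perfect square, so there is a single (double) tangent line v = 0, i.e. y = 3. Restricting the cubic part to that line (v = 0) leaves u**3 ≠ 0, so f is not divisible by v and the branch is v² ≈ -u**3 to lowest order — this is a cusp.
Classification: cusp.


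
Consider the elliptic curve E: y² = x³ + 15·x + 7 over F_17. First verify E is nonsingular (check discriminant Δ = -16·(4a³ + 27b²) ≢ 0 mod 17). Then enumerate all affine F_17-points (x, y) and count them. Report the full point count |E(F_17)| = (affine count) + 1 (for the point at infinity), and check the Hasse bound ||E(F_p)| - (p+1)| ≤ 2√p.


Affine points = {(7, 8), (7, 9), (9, 2), (9, 15), (10, 1), (10, 16), (13, 6), (13, 11), (16, 5), (16, 12)}; affine count = 10; |E(F_17)| = 11.

Discriminant check: Δ ∝ 4a³ + 27b² = 4·15³ + 27·7² = 4·3375 + 27·49 ≡ 16 (mod 17). Nonzero ⇒ E is nonsingular.
For each x ∈ F_17, compute rhs = x³ + 15·x + 7 mod 17, then count y ∈ F_17 with y² ≡ rhs.
  x = 0: rhs = 7, matching y values: none (0 points).
  x = 1: rhs = 6, matching y values: none (0 points).
  x = 2: rhs = 11, matching y values: none (0 points).
  x = 3: rhs = 11, matching y values: none (0 points).
  x = 4: rhs = 12, matching y values: none (0 points).
  x = 5: rhs = 3, matching y values: none (0 points).
  x = 6: rhs = 7, matching y values: none (0 points).
  x = 7: rhs = 13, matching y values: 8, 9 (2 points).
  x = 8: rhs = 10, matching y values: none (0 points).
  x = 9: rhs = 4, matching y values: 2, 15 (2 points).
  x = 10: rhs = 1, matching y values: 1, 16 (2 points).
  x = 11: rhs = 7, matching y values: none (0 points).
  x = 12: rhs = 11, matching y values: none (0 points).
  x = 13: rhs = 2, matching y values: 6, 11 (2 points).
  x = 14: rhs = 3, matching y values: none (0 points).
  x = 15: rhs = 3, matching y values: none (0 points).
  x = 16: rhs = 8, matching y values: 5, 12 (2 points).
Total affine count: 10.
Full point count |E(F_17)| = 10 + 1 = 11.
Hasse bound: |11 − (17+1)| = |-7| = 7 ≤ 2√17 ≈ 8.2462 ✓.


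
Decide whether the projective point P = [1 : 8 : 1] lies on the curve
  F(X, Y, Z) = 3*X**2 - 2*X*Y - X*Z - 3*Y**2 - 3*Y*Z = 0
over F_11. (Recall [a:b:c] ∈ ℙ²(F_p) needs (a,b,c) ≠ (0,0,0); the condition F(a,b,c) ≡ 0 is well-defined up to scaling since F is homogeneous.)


F(1,8,1) ≡ 1 (mod 11); P is NOT on the curve.

Evaluate F(1, 8, 1) term-by-term (mod 11).
  3*X**2 ↦ 3·1·1·1 = 3
  -2*X*Y ↦ -2·1·8·1 = -16
  -X*Z ↦ -1·1·1·1 = -1
  -3*Y**2 ↦ -3·1·64·1 = -192
  -3*Y*Z ↦ -3·1·8·1 = -24
Sum: F(1, 8, 1) = (3) + (-16) + (-1) + (-192) + (-24) = -230.
Reducing mod 11: -230 ≡ 1 (mod 11).
Since F(a, b, c) ≡ 1 ≠ 0 (mod 11), P does NOT lie on the curve.


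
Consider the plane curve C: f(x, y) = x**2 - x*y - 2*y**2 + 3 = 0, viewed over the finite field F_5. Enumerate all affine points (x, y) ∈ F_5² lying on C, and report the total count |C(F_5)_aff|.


Affine F_5-points: {(0, 2), (0, 3), (2, 2), (3, 3)}; count = 4.

For each of the 25 pairs (x, y) ∈ F_5², evaluate f(x, y) mod 5. Record the zeros.
  x = 0: [0↦3, 1↦1, 2↦0, 3↦0, 4↦1]  zeros at y ∈ {2, 3}
  x = 1: [0↦4, 1↦1, 2↦4, 3↦3, 4↦3]  zeros at y ∈ ∅
  x = 2: [0↦2, 1↦3, 2↦0, 3↦3, 4↦2]  zeros at y ∈ {2}
  x = 3: [0↦2, 1↦2, 2↦3, 3↦0, 4↦3]  zeros at y ∈ {3}
  x = 4: [0↦4, 1↦3, 2↦3, 3↦4, 4↦1]  zeros at y ∈ ∅
Collecting zeros: affine points = {(0, 2), (0, 3), (2, 2), (3, 3)}.
Total count |C(F_5)_aff| = 4.


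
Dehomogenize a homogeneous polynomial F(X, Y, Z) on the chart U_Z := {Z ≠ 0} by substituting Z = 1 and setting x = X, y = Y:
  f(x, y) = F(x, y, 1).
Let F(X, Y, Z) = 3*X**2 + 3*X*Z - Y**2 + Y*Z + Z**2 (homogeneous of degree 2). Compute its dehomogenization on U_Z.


f(x, y) = 3*x**2 + 3*x - y**2 + y + 1

On U_Z we set Z = 1. Each monomial c·X^i·Y^j·Z^k in F becomes c·x^i·y^j·1^k = c·x^i·y^j.
Substituting Z = 1: F(X, Y, 1) = 3*x**2 + 3*x - y**2 + y + 1.
Note: deg(f) ≤ deg(F) = 2; strict inequality happens when F is divisible by Z (lost terms).


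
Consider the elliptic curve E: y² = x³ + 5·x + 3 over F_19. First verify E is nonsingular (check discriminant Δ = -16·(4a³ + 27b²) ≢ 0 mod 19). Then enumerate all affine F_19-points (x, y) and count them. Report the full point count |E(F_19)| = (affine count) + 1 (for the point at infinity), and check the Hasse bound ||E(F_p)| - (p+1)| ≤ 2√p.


Affine points = {(1, 3), (1, 16), (3, 8), (3, 11), (4, 7), (4, 12), (5, 1), (5, 18), (7, 1), (7, 18), (8, 2), (8, 17), (9, 6), (9, 13), (12, 9), (12, 10), (13, 2), (13, 17), (14, 9), (14, 10), (17, 2), (17, 17), (18, 4), (18, 15)}; affine count = 24; |E(F_19)| = 25.

Discriminant check: Δ ∝ 4a³ + 27b² = 4·5³ + 27·3² = 4·125 + 27·9 ≡ 2 (mod 19). Nonzero ⇒ E is nonsingular.
For each x ∈ F_19, compute rhs = x³ + 5·x + 3 mod 19, then count y ∈ F_19 with y² ≡ rhs.
  x = 0: rhs = 3, matching y values: none (0 points).
  x = 1: rhs = 9, matching y values: 3, 16 (2 points).
  x = 2: rhs = 2, matching y values: none (0 points).
  x = 3: rhs = 7, matching y values: 8, 11 (2 points).
  x = 4: rhs = 11, matching y values: 7, 12 (2 points).
  x = 5: rhs = 1, matching y values: 1, 18 (2 points).
  x = 6: rhs = 2, matching y values: none (0 points).
  x = 7: rhs = 1, matching y values: 1, 18 (2 points).
  x = 8: rhs = 4, matching y values: 2, 17 (2 points).
  x = 9: rhs = 17, matching y values: 6, 13 (2 points).
  x = 10: rhs = 8, matching y values: none (0 points).
  x = 11: rhs = 2, matching y values: none (0 points).
  x = 12: rhs = 5, matching y values: 9, 10 (2 points).
  x = 13: rhs = 4, matching y values: 2, 17 (2 points).
  x = 14: rhs = 5, matching y values: 9, 10 (2 points).
  x = 15: rhs = 14, matching y values: none (0 points).
  x = 16: rhs = 18, matching y values: none (0 points).
  x = 17: rhs = 4, matching y values: 2, 17 (2 points).
  x = 18: rhs = 16, matching y values: 4, 15 (2 points).
Total affine count: 24.
Full point count |E(F_19)| = 24 + 1 = 25.
Hasse bound: |25 − (19+1)| = |5| = 5 ≤ 2√19 ≈ 8.7178 ✓.


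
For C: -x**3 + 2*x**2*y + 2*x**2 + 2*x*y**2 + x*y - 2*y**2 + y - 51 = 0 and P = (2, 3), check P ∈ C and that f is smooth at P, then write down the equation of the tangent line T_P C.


Tangent line at P: 41*x + 23*y - 151 = 0.

Step 1: f(2, 3) = 0, so P lies on C.
Step 2: partial derivatives
  f_x(x, y) = -3*x**2 + 4*x*y + 4*x + 2*y**2 + y, f_y(x, y) = 2*x**2 + 4*x*y + x - 4*y + 1.
  f_x(P) = 41, f_y(P) = 23 (gradient nonzero, so P is smooth).
Step 3: tangent line at P: 41·(x − 2) + 23·(y − 3) = 0.
Expanding: 41*x + 23*y - 151 = 0.


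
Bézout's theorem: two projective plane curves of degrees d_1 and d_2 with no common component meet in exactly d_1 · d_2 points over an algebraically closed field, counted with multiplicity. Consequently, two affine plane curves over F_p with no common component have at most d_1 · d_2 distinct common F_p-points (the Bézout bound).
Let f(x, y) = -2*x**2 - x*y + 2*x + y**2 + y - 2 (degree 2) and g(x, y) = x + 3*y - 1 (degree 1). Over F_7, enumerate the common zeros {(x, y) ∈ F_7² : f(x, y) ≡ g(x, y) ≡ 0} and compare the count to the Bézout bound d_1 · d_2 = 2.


Common zeros: {(0, 5)}; count = 1; Bézout bound = 2.

deg(f) = 2, deg(g) = 1, so Bézout bound = 2.
Scan x ∈ F_7. For each x, list the y ∈ F_7 with f(x, y) ≡ 0 and those with g(x, y) ≡ 0 (mod 7); the common zeros in that column are the intersection.
  x = 0: f ≡ 0 at y ∈ {1, 5}; g ≡ 0 at y ∈ {5}; common: {5}.
  x = 1: f ≡ 0 at y ∈ {3, 4}; g ≡ 0 at y ∈ {0}; common: ∅.
  x = 2: f ≡ 0 at y ∈ {3, 5}; g ≡ 0 at y ∈ {2}; common: ∅.
  x = 3: f ≡ 0 at y ∈ {0, 2}; g ≡ 0 at y ∈ {4}; common: ∅.
  x = 4: f ≡ 0 at y ∈ {1, 2}; g ≡ 0 at y ∈ {6}; common: ∅.
  x = 5: f ≡ 0 at y ∈ {0, 4}; g ≡ 0 at y ∈ {1}; common: ∅.
  x = 6: f ≡ 0 at y ∈ {6}; g ≡ 0 at y ∈ {3}; common: ∅.
Collecting: common zeros = {(0, 5)}, so the count is 1.
Comparison with the Bézout bound: 1 ≤ 2 = deg(f)·deg(g), as expected for curves with no common component (the affine F_7-count falls short of the bound because intersections may lie at infinity, over extension fields, or carry multiplicity).


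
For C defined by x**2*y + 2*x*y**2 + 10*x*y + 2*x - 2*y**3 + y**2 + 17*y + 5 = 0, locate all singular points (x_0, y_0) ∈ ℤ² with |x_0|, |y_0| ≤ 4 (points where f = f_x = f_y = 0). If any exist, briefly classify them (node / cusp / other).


Singular points: {(-3, -1)}; classification: node.

Compute partial derivatives:
  f_x = 2*x*y + 2*y**2 + 10*y + 2.
  f_y = x**2 + 4*x*y + 10*x - 6*y**2 + 2*y + 17.
Scan x_0 ∈ {−4, ..., 4}. For each x_0, f_y(x_0, y) is a polynomial in y; find its integer roots y ∈ {−4, ..., 4}, then test f_x and f at those candidates.
  x = -4: f_y(-4, y) = -6*y**2 - 14*y - 7; no integer root y with |y| ≤ 4.
  x = -3: f_y(-3, y) = -6*y**2 - 10*y - 4; vanishes at y ∈ {-1}. (-3, -1): f_x = 0, f = 0 — SINGULAR.
  x = -2: f_y(-2, y) = -6*y**2 - 6*y + 1; no integer root y with |y| ≤ 4.
  x = -1: f_y(-1, y) = -6*y**2 - 2*y + 8; vanishes at y ∈ {1}. (-1, 1): f_x = 12 ≠ 0.
  x = 0: f_y(0, y) = -6*y**2 + 2*y + 17; no integer root y with |y| ≤ 4.
  x = 1: f_y(1, y) = -6*y**2 + 6*y + 28; no integer root y with |y| ≤ 4.
  x = 2: f_y(2, y) = -6*y**2 + 10*y + 41; no integer root y with |y| ≤ 4.
  x = 3: f_y(3, y) = -6*y**2 + 14*y + 56; no integer root y with |y| ≤ 4.
  x = 4: f_y(4, y) = -6*y**2 + 18*y + 73; no integer root y with |y| ≤ 4.
Only singular point on the grid: (-3, -1).
Classify: substitute x = -3 + u, y = -1 + v and expand: f = u**2*v - u**2 + 2*u*v**2 - 2*v**3 + v**2.
No constant or linear terms (consistent with a singular point). Quadratic part: -u**2 + v**2. Cubic part: u**2*v + 2*u*v**2 - 2*v**3.
The quadratic part v**2 - u**2 = (v − u)(v + u) splits into two distinct linear factors, so there are two distinct tangent lines y − -1 = ±(x − -3) — this is a node (ordinary double point).
Classification: node.


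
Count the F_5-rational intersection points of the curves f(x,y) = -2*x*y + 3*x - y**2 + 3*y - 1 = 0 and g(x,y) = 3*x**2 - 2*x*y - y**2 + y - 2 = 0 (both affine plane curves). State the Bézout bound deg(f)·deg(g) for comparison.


Common zeros: {(1, 2), (2, 0)}; count = 2; Bézout bound = 4.

deg(f) = 2, deg(g) = 2, so Bézout bound = 4.
Scan x ∈ F_5. For each x, list the y ∈ F_5 with f(x, y) ≡ 0 and those with g(x, y) ≡ 0 (mod 5); the common zeros in that column are the intersection.
  x = 0: f ≡ 0 at y ∈ {4}; g ≡ 0 at y ∈ ∅; common: ∅.
  x = 1: f ≡ 0 at y ∈ {2, 4}; g ≡ 0 at y ∈ {2}; common: {2}.
  x = 2: f ≡ 0 at y ∈ {0, 4}; g ≡ 0 at y ∈ {0, 2}; common: {0}.
  x = 3: f ≡ 0 at y ∈ {3, 4}; g ≡ 0 at y ∈ {0}; common: ∅.
  x = 4: f ≡ 0 at y ∈ {1, 4}; g ≡ 0 at y ∈ ∅; common: ∅.
Collecting: common zeros = {(1, 2), (2, 0)}, so the count is 2.
Comparison with the Bézout bound: 2 ≤ 4 = deg(f)·deg(g), as expected for curves with no common component (the affine F_5-count falls short of the bound because intersections may lie at infinity, over extension fields, or carry multiplicity).


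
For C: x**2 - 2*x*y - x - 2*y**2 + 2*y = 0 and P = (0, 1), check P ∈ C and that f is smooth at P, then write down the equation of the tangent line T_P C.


Tangent line at P: -3*x - 2*y + 2 = 0.

Step 1: f(0, 1) = 0, so P lies on C.
Step 2: partial derivatives
  f_x(x, y) = 2*x - 2*y - 1, f_y(x, y) = -2*x - 4*y + 2.
  f_x(P) = -3, f_y(P) = -2 (gradient nonzero, so P is smooth).
Step 3: tangent line at P: -3·(x − 0) + -2·(y − 1) = 0.
Expanding: -3*x - 2*y + 2 = 0.


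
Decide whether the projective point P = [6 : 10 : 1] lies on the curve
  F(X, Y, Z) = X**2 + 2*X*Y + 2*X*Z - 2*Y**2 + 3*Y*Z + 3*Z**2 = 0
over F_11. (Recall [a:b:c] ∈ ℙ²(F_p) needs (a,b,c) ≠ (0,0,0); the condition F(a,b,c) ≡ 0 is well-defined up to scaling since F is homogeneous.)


F(6,10,1) ≡ 1 (mod 11); P is NOT on the curve.

Evaluate F(6, 10, 1) term-by-term (mod 11).
  X**2 ↦ 1·36·1·1 = 36
  2*X*Y ↦ 2·6·10·1 = 120
  2*X*Z ↦ 2·6·1·1 = 12
  -2*Y**2 ↦ -2·1·100·1 = -200
  3*Y*Z ↦ 3·1·10·1 = 30
  3*Z**2 ↦ 3·1·1·1 = 3
Sum: F(6, 10, 1) = (36) + (120) + (12) + (-200) + (30) + (3) = 1.
Reducing mod 11: 1 ≡ 1 (mod 11).
Since F(a, b, c) ≡ 1 ≠ 0 (mod 11), P does NOT lie on the curve.


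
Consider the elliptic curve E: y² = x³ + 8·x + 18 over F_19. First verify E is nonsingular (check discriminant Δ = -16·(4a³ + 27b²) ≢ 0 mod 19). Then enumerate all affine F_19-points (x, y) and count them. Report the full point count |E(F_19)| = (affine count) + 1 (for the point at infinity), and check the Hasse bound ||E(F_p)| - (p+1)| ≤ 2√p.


Affine points = {(2, 2), (2, 17), (4, 0), (6, 4), (6, 15), (8, 9), (8, 10), (13, 1), (13, 18), (14, 9), (14, 10), (15, 6), (15, 13), (16, 9), (16, 10), (18, 3), (18, 16)}; affine count = 17; |E(F_19)| = 18.

Discriminant check: Δ ∝ 4a³ + 27b² = 4·8³ + 27·18² = 4·512 + 27·324 ≡ 4 (mod 19). Nonzero ⇒ E is nonsingular.
For each x ∈ F_19, compute rhs = x³ + 8·x + 18 mod 19, then count y ∈ F_19 with y² ≡ rhs.
  x = 0: rhs = 18, matching y values: none (0 points).
  x = 1: rhs = 8, matching y values: none (0 points).
  x = 2: rhs = 4, matching y values: 2, 17 (2 points).
  x = 3: rhs = 12, matching y values: none (0 points).
  x = 4: rhs = 0, matching y values: 0 (1 points).
  x = 5: rhs = 12, matching y values: none (0 points).
  x = 6: rhs = 16, matching y values: 4, 15 (2 points).
  x = 7: rhs = 18, matching y values: none (0 points).
  x = 8: rhs = 5, matching y values: 9, 10 (2 points).
  x = 9: rhs = 2, matching y values: none (0 points).
  x = 10: rhs = 15, matching y values: none (0 points).
  x = 11: rhs = 12, matching y values: none (0 points).
  x = 12: rhs = 18, matching y values: none (0 points).
  x = 13: rhs = 1, matching y values: 1, 18 (2 points).
  x = 14: rhs = 5, matching y values: 9, 10 (2 points).
  x = 15: rhs = 17, matching y values: 6, 13 (2 points).
  x = 16: rhs = 5, matching y values: 9, 10 (2 points).
  x = 17: rhs = 13, matching y values: none (0 points).
  x = 18: rhs = 9, matching y values: 3, 16 (2 points).
Total affine count: 17.
Full point count |E(F_19)| = 17 + 1 = 18.
Hasse bound: |18 − (19+1)| = |-2| = 2 ≤ 2√19 ≈ 8.7178 ✓.


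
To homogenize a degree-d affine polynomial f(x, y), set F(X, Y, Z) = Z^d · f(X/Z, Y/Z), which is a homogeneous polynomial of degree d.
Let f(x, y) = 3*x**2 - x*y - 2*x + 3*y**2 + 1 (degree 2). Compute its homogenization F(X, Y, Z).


F(X, Y, Z) = 3*X**2 - X*Y - 2*X*Z + 3*Y**2 + Z**2

deg(f) = 2.
Substitute x = X/Z, y = Y/Z into f, then multiply by Z^2.
  monomial 3·x^2·y^0 ↦ 3·X^2·Y^0·Z^0.
  monomial -1·x^1·y^1 ↦ -1·X^1·Y^1·Z^0.
  monomial -2·x^1·y^0 ↦ -2·X^1·Y^0·Z^1.
  monomial 3·x^0·y^2 ↦ 3·X^0·Y^2·Z^0.
  monomial 1·x^0·y^0 ↦ 1·X^0·Y^0·Z^2.
Collecting: F(X, Y, Z) = 3*X**2 - X*Y - 2*X*Z + 3*Y**2 + Z**2.


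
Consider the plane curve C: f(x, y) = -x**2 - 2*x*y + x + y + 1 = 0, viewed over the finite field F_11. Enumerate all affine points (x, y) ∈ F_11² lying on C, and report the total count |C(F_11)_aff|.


Affine F_11-points: {(0, 10), (1, 1), (2, 7), (3, 10), (4, 0), (5, 4), (7, 7), (8, 0), (9, 1), (10, 4)}; count = 10.

For each of the 121 pairs (x, y) ∈ F_11², evaluate f(x, y) mod 11. Record the zeros.
  x = 0: [0↦1, 1↦2, 2↦3, 3↦4, 4↦5, 5↦6, 6↦7, 7↦8, 8↦9, 9↦10, 10↦0]  zeros at y ∈ {10}
  x = 1: [0↦1, 1↦0, 2↦10, 3↦9, 4↦8, 5↦7, 6↦6, 7↦5, 8↦4, 9↦3, 10↦2]  zeros at y ∈ {1}
  x = 2: [0↦10, 1↦7, 2↦4, 3↦1, 4↦9, 5↦6, 6↦3, 7↦0, 8↦8, 9↦5, 10↦2]  zeros at y ∈ {7}
  x = 3: [0↦6, 1↦1, 2↦7, 3↦2, 4↦8, 5↦3, 6↦9, 7↦4, 8↦10, 9↦5, 10↦0]  zeros at y ∈ {10}
  x = 4: [0↦0, 1↦4, 2↦8, 3↦1, 4↦5, 5↦9, 6↦2, 7↦6, 8↦10, 9↦3, 10↦7]  zeros at y ∈ {0}
  x = 5: [0↦3, 1↦5, 2↦7, 3↦9, 4↦0, 5↦2, 6↦4, 7↦6, 8↦8, 9↦10, 10↦1]  zeros at y ∈ {4}
  x = 6: [0↦4, 1↦4, 2↦4, 3↦4, 4↦4, 5↦4, 6↦4, 7↦4, 8↦4, 9↦4, 10↦4]  zeros at y ∈ ∅
  x = 7: [0↦3, 1↦1, 2↦10, 3↦8, 4↦6, 5↦4, 6↦2, 7↦0, 8↦9, 9↦7, 10↦5]  zeros at y ∈ {7}
  x = 8: [0↦0, 1↦7, 2↦3, 3↦10, 4↦6, 5↦2, 6↦9, 7↦5, 8↦1, 9↦8, 10↦4]  zeros at y ∈ {0}
  x = 9: [0↦6, 1↦0, 2↦5, 3↦10, 4↦4, 5↦9, 6↦3, 7↦8, 8↦2, 9↦7, 10↦1]  zeros at y ∈ {1}
  x = 10: [0↦10, 1↦2, 2↦5, 3↦8, 4↦0, 5↦3, 6↦6, 7↦9, 8↦1, 9↦4, 10↦7]  zeros at y ∈ {4}
Collecting zeros: affine points = {(0, 10), (1, 1), (2, 7), (3, 10), (4, 0), (5, 4), (7, 7), (8, 0), (9, 1), (10, 4)}.
Total count |C(F_11)_aff| = 10.


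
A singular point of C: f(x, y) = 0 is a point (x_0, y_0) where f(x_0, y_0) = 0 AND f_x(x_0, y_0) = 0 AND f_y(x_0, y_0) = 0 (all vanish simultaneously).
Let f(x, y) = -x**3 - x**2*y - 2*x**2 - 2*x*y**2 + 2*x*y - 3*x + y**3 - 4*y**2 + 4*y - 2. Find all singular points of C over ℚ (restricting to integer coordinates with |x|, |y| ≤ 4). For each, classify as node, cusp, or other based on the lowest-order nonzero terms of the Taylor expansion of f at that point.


Singular points: {(-1, 1)}; classification: cusp.

Compute partial derivatives:
  f_x = -3*x**2 - 2*x*y - 4*x - 2*y**2 + 2*y - 3.
  f_y = -x**2 - 4*x*y + 2*x + 3*y**2 - 8*y + 4.
Scan x_0 ∈ {−4, ..., 4}. For each x_0, f_y(x_0, y) is a polynomial in y; find its integer roots y ∈ {−4, ..., 4}, then test f_x and f at those candidates.
  x = -4: f_y(-4, y) = 3*y**2 + 8*y - 20; no integer root y with |y| ≤ 4.
  x = -3: f_y(-3, y) = 3*y**2 + 4*y - 11; no integer root y with |y| ≤ 4.
  x = -2: f_y(-2, y) = 3*y**2 - 4; no integer root y with |y| ≤ 4.
  x = -1: f_y(-1, y) = 3*y**2 - 4*y + 1; vanishes at y ∈ {1}. (-1, 1): f_x = 0, f = 0 — SINGULAR.
  x = 0: f_y(0, y) = 3*y**2 - 8*y + 4; vanishes at y ∈ {2}. (0, 2): f_x = -7 ≠ 0.
  x = 1: f_y(1, y) = 3*y**2 - 12*y + 5; no integer root y with |y| ≤ 4.
  x = 2: f_y(2, y) = 3*y**2 - 16*y + 4; no integer root y with |y| ≤ 4.
  x = 3: f_y(3, y) = 3*y**2 - 20*y + 1; no integer root y with |y| ≤ 4.
  x = 4: f_y(4, y) = 3*y**2 - 24*y - 4; no integer root y with |y| ≤ 4.
Only singular point on the grid: (-1, 1).
Classify: substitute x = -1 + u, y = 1 + v and expand: f = -u**3 - u**2*v - 2*u*v**2 + v**3 + v**2.
No constant or linear terms (consistent with a singular point). Quadratic part: v**2. Cubic part: -u**3 - u**2*v - 2*u*v**2 + v**3.
The quadratic part v**2 is a perfect square, so there is a single (double) tangent line v = 0, i.e. y = 1. Restricting the cubic part to that line (v = 0) leaves -u**3 ≠ 0, so f is not divisible by v and the branch is v² ≈ u**3 to lowest order — this is a cusp.
Classification: cusp.


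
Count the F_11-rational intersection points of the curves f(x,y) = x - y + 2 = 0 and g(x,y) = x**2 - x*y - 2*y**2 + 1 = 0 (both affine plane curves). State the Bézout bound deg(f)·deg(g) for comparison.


Common zeros: {(3, 5)}; count = 1; Bézout bound = 2.

deg(f) = 1, deg(g) = 2, so Bézout bound = 2.
Scan x ∈ F_11. For each x, list the y ∈ F_11 with f(x, y) ≡ 0 and those with g(x, y) ≡ 0 (mod 11); the common zeros in that column are the intersection.
  x = 0: f ≡ 0 at y ∈ {2}; g ≡ 0 at y ∈ ∅; common: ∅.
  x = 1: f ≡ 0 at y ∈ {3}; g ≡ 0 at y ∈ ∅; common: ∅.
  x = 2: f ≡ 0 at y ∈ {4}; g ≡ 0 at y ∈ {5}; common: ∅.
  x = 3: f ≡ 0 at y ∈ {5}; g ≡ 0 at y ∈ {5, 10}; common: {5}.
  x = 4: f ≡ 0 at y ∈ {6}; g ≡ 0 at y ∈ {1, 8}; common: ∅.
  x = 5: f ≡ 0 at y ∈ {7}; g ≡ 0 at y ∈ ∅; common: ∅.
  x = 6: f ≡ 0 at y ∈ {8}; g ≡ 0 at y ∈ ∅; common: ∅.
  x = 7: f ≡ 0 at y ∈ {9}; g ≡ 0 at y ∈ {3, 10}; common: ∅.
  x = 8: f ≡ 0 at y ∈ {10}; g ≡ 0 at y ∈ {1, 6}; common: ∅.
  x = 9: f ≡ 0 at y ∈ {0}; g ≡ 0 at y ∈ {6}; common: ∅.
  x = 10: f ≡ 0 at y ∈ {1}; g ≡ 0 at y ∈ ∅; common: ∅.
Collecting: common zeros = {(3, 5)}, so the count is 1.
Comparison with the Bézout bound: 1 ≤ 2 = deg(f)·deg(g), as expected for curves with no common component (the affine F_11-count falls short of the bound because intersections may lie at infinity, over extension fields, or carry multiplicity).


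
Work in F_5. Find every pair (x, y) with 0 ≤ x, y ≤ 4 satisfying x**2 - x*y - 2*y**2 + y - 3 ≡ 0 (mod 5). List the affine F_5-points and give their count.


Affine F_5-points: {(1, 2), (1, 3), (2, 3), (2, 4)}; count = 4.

For each of the 25 pairs (x, y) ∈ F_5², evaluate f(x, y) mod 5. Record the zeros.
  x = 0: [0↦2, 1↦1, 2↦1, 3↦2, 4↦4]  zeros at y ∈ ∅
  x = 1: [0↦3, 1↦1, 2↦0, 3↦0, 4↦1]  zeros at y ∈ {2, 3}
  x = 2: [0↦1, 1↦3, 2↦1, 3↦0, 4↦0]  zeros at y ∈ {3, 4}
  x = 3: [0↦1, 1↦2, 2↦4, 3↦2, 4↦1]  zeros at y ∈ ∅
  x = 4: [0↦3, 1↦3, 2↦4, 3↦1, 4↦4]  zeros at y ∈ ∅
Collecting zeros: affine points = {(1, 2), (1, 3), (2, 3), (2, 4)}.
Total count |C(F_5)_aff| = 4.


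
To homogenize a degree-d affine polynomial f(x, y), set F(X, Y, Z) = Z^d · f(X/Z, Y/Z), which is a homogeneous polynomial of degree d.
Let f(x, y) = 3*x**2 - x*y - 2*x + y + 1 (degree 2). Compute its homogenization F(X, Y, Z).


F(X, Y, Z) = 3*X**2 - X*Y - 2*X*Z + Y*Z + Z**2

deg(f) = 2.
Substitute x = X/Z, y = Y/Z into f, then multiply by Z^2.
  monomial 3·x^2·y^0 ↦ 3·X^2·Y^0·Z^0.
  monomial -1·x^1·y^1 ↦ -1·X^1·Y^1·Z^0.
  monomial -2·x^1·y^0 ↦ -2·X^1·Y^0·Z^1.
  monomial 1·x^0·y^1 ↦ 1·X^0·Y^1·Z^1.
  monomial 1·x^0·y^0 ↦ 1·X^0·Y^0·Z^2.
Collecting: F(X, Y, Z) = 3*X**2 - X*Y - 2*X*Z + Y*Z + Z**2.


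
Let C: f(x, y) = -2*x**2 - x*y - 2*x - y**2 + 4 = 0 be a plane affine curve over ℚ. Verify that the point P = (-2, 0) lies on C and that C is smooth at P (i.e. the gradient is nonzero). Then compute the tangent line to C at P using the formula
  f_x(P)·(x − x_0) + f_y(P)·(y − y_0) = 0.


Tangent line at P: 6*x + 2*y + 12 = 0.

Step 1: f(-2, 0) = 0, so P lies on C.
Step 2: partial derivatives
  f_x(x, y) = -4*x - y - 2, f_y(x, y) = -x - 2*y.
  f_x(P) = 6, f_y(P) = 2 (gradient nonzero, so P is smooth).
Step 3: tangent line at P: 6·(x − -2) + 2·(y − 0) = 0.
Expanding: 6*x + 2*y + 12 = 0.


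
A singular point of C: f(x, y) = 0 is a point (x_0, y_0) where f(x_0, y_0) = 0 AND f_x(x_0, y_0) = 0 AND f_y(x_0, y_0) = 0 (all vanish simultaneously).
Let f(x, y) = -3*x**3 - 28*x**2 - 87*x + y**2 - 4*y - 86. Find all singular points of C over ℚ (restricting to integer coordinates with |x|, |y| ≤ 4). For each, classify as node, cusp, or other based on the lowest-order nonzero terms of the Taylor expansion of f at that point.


Singular points: {(-3, 2)}; classification: node.

Compute partial derivatives:
  f_x = -9*x**2 - 56*x - 87.
  f_y = 2*y - 4.
Scan x_0 ∈ {−4, ..., 4}. For each x_0, f_y(x_0, y) is a polynomial in y; find its integer roots y ∈ {−4, ..., 4}, then test f_x and f at those candidates.
  x = -4: f_y(-4, y) = 2*y - 4; vanishes at y ∈ {2}. (-4, 2): f_x = -7 ≠ 0.
  x = -3: f_y(-3, y) = 2*y - 4; vanishes at y ∈ {2}. (-3, 2): f_x = 0, f = 0 — SINGULAR.
  x = -2: f_y(-2, y) = 2*y - 4; vanishes at y ∈ {2}. (-2, 2): f_x = -11 ≠ 0.
  x = -1: f_y(-1, y) = 2*y - 4; vanishes at y ∈ {2}. (-1, 2): f_x = -40 ≠ 0.
  x = 0: f_y(0, y) = 2*y - 4; vanishes at y ∈ {2}. (0, 2): f_x = -87 ≠ 0.
  x = 1: f_y(1, y) = 2*y - 4; vanishes at y ∈ {2}. (1, 2): f_x = -152 ≠ 0.
  x = 2: f_y(2, y) = 2*y - 4; vanishes at y ∈ {2}. (2, 2): f_x = -235 ≠ 0.
  x = 3: f_y(3, y) = 2*y - 4; vanishes at y ∈ {2}. (3, 2): f_x = -336 ≠ 0.
  x = 4: f_y(4, y) = 2*y - 4; vanishes at y ∈ {2}. (4, 2): f_x = -455 ≠ 0.
Only singular point on the grid: (-3, 2).
Classify: substitute x = -3 + u, y = 2 + v and expand: f = -3*u**3 - u**2 + v**2.
No constant or linear terms (consistent with a singular point). Quadratic part: -u**2 + v**2. Cubic part: -3*u**3.
The quadratic part v**2 - u**2 = (v − u)(v + u) splits into two distinct linear factors, so there are two distinct tangent lines y − 2 = ±(x − -3) — this is a node (ordinary double point).
Classification: node.


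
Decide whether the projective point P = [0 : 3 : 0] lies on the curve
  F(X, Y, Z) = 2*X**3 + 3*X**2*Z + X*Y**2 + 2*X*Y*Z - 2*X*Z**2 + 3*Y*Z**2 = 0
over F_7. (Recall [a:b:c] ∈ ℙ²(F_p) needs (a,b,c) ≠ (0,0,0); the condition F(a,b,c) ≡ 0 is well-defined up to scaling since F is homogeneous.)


F(0,3,0) ≡ 0 (mod 7); P is on the curve.

Evaluate F(0, 3, 0) term-by-term (mod 7).
  2*X**3 ↦ 2·0·1·1 = 0
  3*X**2*Z ↦ 3·0·1·0 = 0
  X*Y**2 ↦ 1·0·9·1 = 0
  2*X*Y*Z ↦ 2·0·3·0 = 0
  -2*X*Z**2 ↦ -2·0·1·0 = 0
  3*Y*Z**2 ↦ 3·1·3·0 = 0
Sum: F(0, 3, 0) = (0) + (0) + (0) + (0) + (0) + (0) = 0.
Reducing mod 7: 0 ≡ 0 (mod 7).
Since F(a, b, c) ≡ 0 (mod 7), P lies on the curve.


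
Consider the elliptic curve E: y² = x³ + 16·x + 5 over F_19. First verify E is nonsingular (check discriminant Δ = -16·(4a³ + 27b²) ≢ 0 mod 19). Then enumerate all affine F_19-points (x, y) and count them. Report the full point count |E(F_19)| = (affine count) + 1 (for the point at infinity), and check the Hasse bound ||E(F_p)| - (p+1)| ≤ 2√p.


Affine points = {(0, 9), (0, 10), (2, 8), (2, 11), (3, 2), (3, 17), (4, 0), (5, 1), (5, 18), (7, 2), (7, 17), (9, 2), (9, 17), (10, 5), (10, 14), (11, 7), (11, 12), (12, 5), (12, 14), (13, 4), (13, 15), (14, 3), (14, 16), (16, 5), (16, 14), (18, 8), (18, 11)}; affine count = 27; |E(F_19)| = 28.

Discriminant check: Δ ∝ 4a³ + 27b² = 4·16³ + 27·5² = 4·4096 + 27·25 ≡ 16 (mod 19). Nonzero ⇒ E is nonsingular.
For each x ∈ F_19, compute rhs = x³ + 16·x + 5 mod 19, then count y ∈ F_19 with y² ≡ rhs.
  x = 0: rhs = 5, matching y values: 9, 10 (2 points).
  x = 1: rhs = 3, matching y values: none (0 points).
  x = 2: rhs = 7, matching y values: 8, 11 (2 points).
  x = 3: rhs = 4, matching y values: 2, 17 (2 points).
  x = 4: rhs = 0, matching y values: 0 (1 points).
  x = 5: rhs = 1, matching y values: 1, 18 (2 points).
  x = 6: rhs = 13, matching y values: none (0 points).
  x = 7: rhs = 4, matching y values: 2, 17 (2 points).
  x = 8: rhs = 18, matching y values: none (0 points).
  x = 9: rhs = 4, matching y values: 2, 17 (2 points).
  x = 10: rhs = 6, matching y values: 5, 14 (2 points).
  x = 11: rhs = 11, matching y values: 7, 12 (2 points).
  x = 12: rhs = 6, matching y values: 5, 14 (2 points).
  x = 13: rhs = 16, matching y values: 4, 15 (2 points).
  x = 14: rhs = 9, matching y values: 3, 16 (2 points).
  x = 15: rhs = 10, matching y values: none (0 points).
  x = 16: rhs = 6, matching y values: 5, 14 (2 points).
  x = 17: rhs = 3, matching y values: none (0 points).
  x = 18: rhs = 7, matching y values: 8, 11 (2 points).
Total affine count: 27.
Full point count |E(F_19)| = 27 + 1 = 28.
Hasse bound: |28 − (19+1)| = |8| = 8 ≤ 2√19 ≈ 8.7178 ✓.


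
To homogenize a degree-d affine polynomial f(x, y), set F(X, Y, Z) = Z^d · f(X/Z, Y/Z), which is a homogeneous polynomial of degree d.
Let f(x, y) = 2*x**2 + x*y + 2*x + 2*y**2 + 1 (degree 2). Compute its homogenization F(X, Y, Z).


F(X, Y, Z) = 2*X**2 + X*Y + 2*X*Z + 2*Y**2 + Z**2

deg(f) = 2.
Substitute x = X/Z, y = Y/Z into f, then multiply by Z^2.
  monomial 2·x^2·y^0 ↦ 2·X^2·Y^0·Z^0.
  monomial 1·x^1·y^1 ↦ 1·X^1·Y^1·Z^0.
  monomial 2·x^1·y^0 ↦ 2·X^1·Y^0·Z^1.
  monomial 2·x^0·y^2 ↦ 2·X^0·Y^2·Z^0.
  monomial 1·x^0·y^0 ↦ 1·X^0·Y^0·Z^2.
Collecting: F(X, Y, Z) = 2*X**2 + X*Y + 2*X*Z + 2*Y**2 + Z**2.


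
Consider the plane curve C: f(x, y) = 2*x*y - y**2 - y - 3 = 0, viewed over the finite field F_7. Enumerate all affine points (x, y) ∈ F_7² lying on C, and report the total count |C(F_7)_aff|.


Affine F_7-points: {(2, 4), (2, 6), (4, 2), (4, 5), (6, 1), (6, 3)}; count = 6.

For each of the 49 pairs (x, y) ∈ F_7², evaluate f(x, y) mod 7. Record the zeros.
  x = 0: [0↦4, 1↦2, 2↦5, 3↦6, 4↦5, 5↦2, 6↦4]  zeros at y ∈ ∅
  x = 1: [0↦4, 1↦4, 2↦2, 3↦5, 4↦6, 5↦5, 6↦2]  zeros at y ∈ ∅
  x = 2: [0↦4, 1↦6, 2↦6, 3↦4, 4↦0, 5↦1, 6↦0]  zeros at y ∈ {4, 6}
  x = 3: [0↦4, 1↦1, 2↦3, 3↦3, 4↦1, 5↦4, 6↦5]  zeros at y ∈ ∅
  x = 4: [0↦4, 1↦3, 2↦0, 3↦2, 4↦2, 5↦0, 6↦3]  zeros at y ∈ {2, 5}
  x = 5: [0↦4, 1↦5, 2↦4, 3↦1, 4↦3, 5↦3, 6↦1]  zeros at y ∈ ∅
  x = 6: [0↦4, 1↦0, 2↦1, 3↦0, 4↦4, 5↦6, 6↦6]  zeros at y ∈ {1, 3}
Collecting zeros: affine points = {(2, 4), (2, 6), (4, 2), (4, 5), (6, 1), (6, 3)}.
Total count |C(F_7)_aff| = 6.


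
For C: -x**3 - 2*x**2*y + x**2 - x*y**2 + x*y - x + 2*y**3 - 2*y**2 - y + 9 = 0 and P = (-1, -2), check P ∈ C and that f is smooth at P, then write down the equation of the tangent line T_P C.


Tangent line at P: -20*x + 24*y + 28 = 0.

Step 1: f(-1, -2) = 0, so P lies on C.
Step 2: partial derivatives
  f_x(x, y) = -3*x**2 - 4*x*y + 2*x - y**2 + y - 1, f_y(x, y) = -2*x**2 - 2*x*y + x + 6*y**2 - 4*y - 1.
  f_x(P) = -20, f_y(P) = 24 (gradient nonzero, so P is smooth).
Step 3: tangent line at P: -20·(x − -1) + 24·(y − -2) = 0.
Expanding: -20*x + 24*y + 28 = 0.


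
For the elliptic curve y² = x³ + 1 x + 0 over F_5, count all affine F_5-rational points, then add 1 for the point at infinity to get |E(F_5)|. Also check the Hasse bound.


Affine points = {(0, 0), (2, 0), (3, 0)}; affine count = 3; |E(F_5)| = 4.

Discriminant check: Δ ∝ 4a³ + 27b² = 4·1³ + 27·0² = 4·1 + 27·0 ≡ 4 (mod 5). Nonzero ⇒ E is nonsingular.
For each x ∈ F_5, compute rhs = x³ + 1·x + 0 mod 5, then count y ∈ F_5 with y² ≡ rhs.
  x = 0: rhs = 0, matching y values: 0 (1 points).
  x = 1: rhs = 2, matching y values: none (0 points).
  x = 2: rhs = 0, matching y values: 0 (1 points).
  x = 3: rhs = 0, matching y values: 0 (1 points).
  x = 4: rhs = 3, matching y values: none (0 points).
Total affine count: 3.
Full point count |E(F_5)| = 3 + 1 = 4.
Hasse bound: |4 − (5+1)| = |-2| = 2 ≤ 2√5 ≈ 4.4721 ✓.


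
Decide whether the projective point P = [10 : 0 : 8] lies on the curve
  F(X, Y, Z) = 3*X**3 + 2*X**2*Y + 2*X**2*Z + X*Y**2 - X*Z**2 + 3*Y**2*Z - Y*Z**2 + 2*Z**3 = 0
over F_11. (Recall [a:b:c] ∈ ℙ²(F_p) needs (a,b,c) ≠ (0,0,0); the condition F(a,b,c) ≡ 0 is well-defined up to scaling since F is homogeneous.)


F(10,0,8) ≡ 1 (mod 11); P is NOT on the curve.

Evaluate F(10, 0, 8) term-by-term (mod 11).
  3*X**3 ↦ 3·1000·1·1 = 3000
  2*X**2*Y ↦ 2·100·0·1 = 0
  2*X**2*Z ↦ 2·100·1·8 = 1600
  X*Y**2 ↦ 1·10·0·1 = 0
  -X*Z**2 ↦ -1·10·1·64 = -640
  3*Y**2*Z ↦ 3·1·0·8 = 0
  -Y*Z**2 ↦ -1·1·0·64 = 0
  2*Z**3 ↦ 2·1·1·512 = 1024
Sum: F(10, 0, 8) = (3000) + (0) + (1600) + (0) + (-640) + (0) + (0) + (1024) = 4984.
Reducing mod 11: 4984 ≡ 1 (mod 11).
Since F(a, b, c) ≡ 1 ≠ 0 (mod 11), P does NOT lie on the curve.


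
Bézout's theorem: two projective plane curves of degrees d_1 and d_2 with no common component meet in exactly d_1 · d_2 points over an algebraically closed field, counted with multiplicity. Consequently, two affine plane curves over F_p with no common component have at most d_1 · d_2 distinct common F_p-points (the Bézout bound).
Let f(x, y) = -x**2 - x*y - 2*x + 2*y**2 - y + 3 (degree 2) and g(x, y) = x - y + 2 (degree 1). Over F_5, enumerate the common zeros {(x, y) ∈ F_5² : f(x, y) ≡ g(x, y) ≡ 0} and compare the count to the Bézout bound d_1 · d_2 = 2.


Common zeros: {(2, 4)}; count = 1; Bézout bound = 2.

deg(f) = 2, deg(g) = 1, so Bézout bound = 2.
Scan x ∈ F_5. For each x, list the y ∈ F_5 with f(x, y) ≡ 0 and those with g(x, y) ≡ 0 (mod 5); the common zeros in that column are the intersection.
  x = 0: f ≡ 0 at y ∈ ∅; g ≡ 0 at y ∈ {2}; common: ∅.
  x = 1: f ≡ 0 at y ∈ {0, 1}; g ≡ 0 at y ∈ {3}; common: ∅.
  x = 2: f ≡ 0 at y ∈ {0, 4}; g ≡ 0 at y ∈ {4}; common: {4}.
  x = 3: f ≡ 0 at y ∈ ∅; g ≡ 0 at y ∈ {0}; common: ∅.
  x = 4: f ≡ 0 at y ∈ ∅; g ≡ 0 at y ∈ {1}; common: ∅.
Collecting: common zeros = {(2, 4)}, so the count is 1.
Comparison with the Bézout bound: 1 ≤ 2 = deg(f)·deg(g), as expected for curves with no common component (the affine F_5-count falls short of the bound because intersections may lie at infinity, over extension fields, or carry multiplicity).


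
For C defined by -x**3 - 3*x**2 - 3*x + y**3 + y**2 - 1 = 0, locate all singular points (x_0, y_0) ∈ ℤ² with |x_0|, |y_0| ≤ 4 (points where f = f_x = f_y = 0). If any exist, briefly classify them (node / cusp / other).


Singular points: {(-1, 0)}; classification: cusp.

Compute partial derivatives:
  f_x = -3*x**2 - 6*x - 3.
  f_y = 3*y**2 + 2*y.
Scan x_0 ∈ {−4, ..., 4}. For each x_0, f_y(x_0, y) is a polynomial in y; find its integer roots y ∈ {−4, ..., 4}, then test f_x and f at those candidates.
  x = -4: f_y(-4, y) = 3*y**2 + 2*y; vanishes at y ∈ {0}. (-4, 0): f_x = -27 ≠ 0.
  x = -3: f_y(-3, y) = 3*y**2 + 2*y; vanishes at y ∈ {0}. (-3, 0): f_x = -12 ≠ 0.
  x = -2: f_y(-2, y) = 3*y**2 + 2*y; vanishes at y ∈ {0}. (-2, 0): f_x = -3 ≠ 0.
  x = -1: f_y(-1, y) = 3*y**2 + 2*y; vanishes at y ∈ {0}. (-1, 0): f_x = 0, f = 0 — SINGULAR.
  x = 0: f_y(0, y) = 3*y**2 + 2*y; vanishes at y ∈ {0}. (0, 0): f_x = -3 ≠ 0.
  x = 1: f_y(1, y) = 3*y**2 + 2*y; vanishes at y ∈ {0}. (1, 0): f_x = -12 ≠ 0.
  x = 2: f_y(2, y) = 3*y**2 + 2*y; vanishes at y ∈ {0}. (2, 0): f_x = -27 ≠ 0.
  x = 3: f_y(3, y) = 3*y**2 + 2*y; vanishes at y ∈ {0}. (3, 0): f_x = -48 ≠ 0.
  x = 4: f_y(4, y) = 3*y**2 + 2*y; vanishes at y ∈ {0}. (4, 0): f_x = -75 ≠ 0.
Only singular point on the grid: (-1, 0).
Classify: substitute x = -1 + u, y = 0 + v and expand: f = -u**3 + v**3 + v**2.
No constant or linear terms (consistent with a singular point). Quadratic part: v**2. Cubic part: -u**3 + v**3.
The quadratic part v**2 is a perfect square, so there is a single (double) tangent line v = 0, i.e. y = 0. Restricting the cubic part to that line (v = 0) leaves -u**3 ≠ 0, so f is not divisible by v and the branch is v² ≈ u**3 to lowest order — this is a cusp.
Classification: cusp.


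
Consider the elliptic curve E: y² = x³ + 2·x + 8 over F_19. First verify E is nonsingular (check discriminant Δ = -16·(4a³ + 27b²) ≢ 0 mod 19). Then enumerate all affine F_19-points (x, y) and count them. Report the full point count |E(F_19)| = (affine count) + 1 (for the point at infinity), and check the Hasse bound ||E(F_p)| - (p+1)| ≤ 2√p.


Affine points = {(1, 7), (1, 12), (2, 1), (2, 18), (4, 2), (4, 17), (7, 2), (7, 17), (8, 2), (8, 17), (14, 5), (14, 14), (18, 9), (18, 10)}; affine count = 14; |E(F_19)| = 15.

Discriminant check: Δ ∝ 4a³ + 27b² = 4·2³ + 27·8² = 4·8 + 27·64 ≡ 12 (mod 19). Nonzero ⇒ E is nonsingular.
For each x ∈ F_19, compute rhs = x³ + 2·x + 8 mod 19, then count y ∈ F_19 with y² ≡ rhs.
  x = 0: rhs = 8, matching y values: none (0 points).
  x = 1: rhs = 11, matching y values: 7, 12 (2 points).
  x = 2: rhs = 1, matching y values: 1, 18 (2 points).
  x = 3: rhs = 3, matching y values: none (0 points).
  x = 4: rhs = 4, matching y values: 2, 17 (2 points).
  x = 5: rhs = 10, matching y values: none (0 points).
  x = 6: rhs = 8, matching y values: none (0 points).
  x = 7: rhs = 4, matching y values: 2, 17 (2 points).
  x = 8: rhs = 4, matching y values: 2, 17 (2 points).
  x = 9: rhs = 14, matching y values: none (0 points).
  x = 10: rhs = 2, matching y values: none (0 points).
  x = 11: rhs = 12, matching y values: none (0 points).
  x = 12: rhs = 12, matching y values: none (0 points).
  x = 13: rhs = 8, matching y values: none (0 points).
  x = 14: rhs = 6, matching y values: 5, 14 (2 points).
  x = 15: rhs = 12, matching y values: none (0 points).
  x = 16: rhs = 13, matching y values: none (0 points).
  x = 17: rhs = 15, matching y values: none (0 points).
  x = 18: rhs = 5, matching y values: 9, 10 (2 points).
Total affine count: 14.
Full point count |E(F_19)| = 14 + 1 = 15.
Hasse bound: |15 − (19+1)| = |-5| = 5 ≤ 2√19 ≈ 8.7178 ✓.
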